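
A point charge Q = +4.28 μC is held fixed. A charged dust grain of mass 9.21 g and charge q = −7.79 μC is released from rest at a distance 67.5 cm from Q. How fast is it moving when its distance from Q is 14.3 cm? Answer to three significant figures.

Only the electrostatic force acts, so mechanical energy is conserved: ½mv² = U₁ − U₂ = kQq(1/r₁ − 1/r₂).
U₁ − U₂ = (8.99×10⁹ N·m²/C²)(4.28×10⁻⁶ C)(-7.79×10⁻⁶ C)(1/0.675 − 1/0.143) = 1.65 J.
v = √(2·1.65/9.21×10⁻³) = 18.9 m/s.

18.9 m/s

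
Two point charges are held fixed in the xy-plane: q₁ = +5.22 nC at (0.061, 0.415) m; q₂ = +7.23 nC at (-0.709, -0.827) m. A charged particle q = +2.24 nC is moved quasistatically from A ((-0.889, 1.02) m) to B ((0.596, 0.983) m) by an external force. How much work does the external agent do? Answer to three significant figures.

2.82×10⁻⁸ J

For quasistatic motion the external work equals the change in potential energy: W_ext = qΔV = q(V_B − V_A).
At A: distances to the source charges are 1.13 m, 1.86 m; V_A = Σ kqᵢ/rᵢ = 76.7 V.
At B: distances to the source charges are 0.780 m, 2.23 m; V_B = Σ kqᵢ/rᵢ = 89.3 V.
ΔV = V_B − V_A = 12.6 V.
W_ext = qΔV = (2.24×10⁻⁹ C)(12.6 V) = 2.82×10⁻⁸ J.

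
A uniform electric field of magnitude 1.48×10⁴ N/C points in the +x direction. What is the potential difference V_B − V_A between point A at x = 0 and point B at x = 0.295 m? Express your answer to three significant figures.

In a uniform field, potential decreases in the direction of E: V_B − V_A = −E·Δx.
V_B − V_A = −(1.48×10⁴ V/m)(0.295 m) = -4370 V.

-4370 V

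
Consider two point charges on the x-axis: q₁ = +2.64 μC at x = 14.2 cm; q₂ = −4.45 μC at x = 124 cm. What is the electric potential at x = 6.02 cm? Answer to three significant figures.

Electric potential is a scalar, so the contributions from each charge add algebraically: V = Σ kqᵢ/rᵢ.
Distances from the field point to each charge: r₁ = 0.0818 m, r₂ = 1.18 m.
V = k[(2.64×10⁻⁶)/(0.0818) + (-4.45×10⁻⁶)/(1.18)] = 2.56×10⁵ V.

2.56×10⁵ V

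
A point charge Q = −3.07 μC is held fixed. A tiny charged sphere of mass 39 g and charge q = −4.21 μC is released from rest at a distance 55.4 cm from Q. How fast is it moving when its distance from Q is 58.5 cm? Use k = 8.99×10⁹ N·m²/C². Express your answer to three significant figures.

Only the electrostatic force acts, so mechanical energy is conserved: ½mv² = U₁ − U₂ = kQq(1/r₁ − 1/r₂).
U₁ − U₂ = (8.99×10⁹ N·m²/C²)(-3.07×10⁻⁶ C)(-4.21×10⁻⁶ C)(1/0.554 − 1/0.585) = 0.0111 J.
v = √(2·0.0111/0.0390) = 0.755 m/s.

0.755 m/s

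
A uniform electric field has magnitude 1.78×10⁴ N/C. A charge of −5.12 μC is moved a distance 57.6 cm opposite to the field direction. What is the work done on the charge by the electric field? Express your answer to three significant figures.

0.0525 J

The potential change for a displacement 57.6 cm opposite to the field direction is ΔV = +Ed = 1.03×10⁴ V.
W_field = −qΔV = 0.0525 J.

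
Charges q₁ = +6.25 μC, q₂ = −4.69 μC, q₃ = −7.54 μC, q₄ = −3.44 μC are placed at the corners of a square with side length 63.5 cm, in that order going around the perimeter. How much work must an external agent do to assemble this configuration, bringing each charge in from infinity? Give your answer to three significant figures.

-0.162 J

The work to assemble the configuration equals its total potential energy, U = Σ kqᵢqⱼ/rᵢⱼ over all pairs.
The four side pairs have separation 0.635 m and the two diagonal pairs 0.898 m.
Summing all 6 pair terms gives U = -0.162 J.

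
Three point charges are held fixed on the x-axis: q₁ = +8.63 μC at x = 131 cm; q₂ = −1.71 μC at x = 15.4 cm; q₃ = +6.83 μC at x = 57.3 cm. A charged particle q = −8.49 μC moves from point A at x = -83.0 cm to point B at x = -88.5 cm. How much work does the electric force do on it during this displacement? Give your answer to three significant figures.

The work done by the electric force is W_field = −ΔU = −q(V_B − V_A) = q(V_A − V_B).
At A: distances to the source charges are 2.14 m, 0.984 m, 1.40 m; V_A = Σ kqᵢ/rᵢ = 6.44×10⁴ V.
At B: distances to the source charges are 2.20 m, 1.04 m, 1.46 m; V_B = Σ kqᵢ/rᵢ = 6.27×10⁴ V.
ΔV = V_B − V_A = -1730 V.
W_field = −qΔV = −(-8.49×10⁻⁶ C)(-1730 V) = -0.0147 J.

-0.0147 J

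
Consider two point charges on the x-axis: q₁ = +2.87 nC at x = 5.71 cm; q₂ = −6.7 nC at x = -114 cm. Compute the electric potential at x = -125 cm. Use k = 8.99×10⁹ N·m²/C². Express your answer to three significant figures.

-528 V

Electric potential is a scalar, so the contributions from each charge add algebraically: V = Σ kqᵢ/rᵢ.
Distances from the field point to each charge: r₁ = 1.31 m, r₂ = 0.110 m.
V = k[(2.87×10⁻⁹)/(1.31) + (-6.70×10⁻⁹)/(0.110)] = -528 V.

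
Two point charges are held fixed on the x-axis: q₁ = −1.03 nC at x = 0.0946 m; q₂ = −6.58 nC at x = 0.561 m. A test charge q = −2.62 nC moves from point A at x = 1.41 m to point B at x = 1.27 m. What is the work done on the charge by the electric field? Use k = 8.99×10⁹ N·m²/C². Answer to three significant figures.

-3.82×10⁻⁸ J

The work done by the electric force is W_field = −ΔU = −q(V_B − V_A) = q(V_A − V_B).
At A: distances to the source charges are 1.32 m, 0.849 m; V_A = Σ kqᵢ/rᵢ = -76.7 V.
At B: distances to the source charges are 1.18 m, 0.709 m; V_B = Σ kqᵢ/rᵢ = -91.3 V.
ΔV = V_B − V_A = -14.6 V.
W_field = −qΔV = −(-2.62×10⁻⁹ C)(-14.6 V) = -3.82×10⁻⁸ J.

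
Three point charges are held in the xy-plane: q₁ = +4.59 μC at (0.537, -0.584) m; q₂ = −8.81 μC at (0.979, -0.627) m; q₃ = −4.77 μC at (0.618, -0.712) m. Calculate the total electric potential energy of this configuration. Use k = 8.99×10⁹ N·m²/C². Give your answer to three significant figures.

The work to assemble the configuration equals its total potential energy, U = Σ kqᵢqⱼ/rᵢⱼ over all pairs.
Pair separations: r₁₂ = 0.444 m, r₁₃ = 0.151 m, r₂₃ = 0.371 m.
U = (-0.819) + (-1.30) + (1.02) = -1.10 J.

-1.10 J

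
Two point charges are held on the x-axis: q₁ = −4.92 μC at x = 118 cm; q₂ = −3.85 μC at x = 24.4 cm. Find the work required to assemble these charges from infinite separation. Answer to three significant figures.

The work to assemble the configuration equals its total potential energy, U = Σ kqᵢqⱼ/rᵢⱼ over all pairs.
Pair separations: r₁₂ = 0.936 m.
U = (0.182) = 0.182 J.

0.182 J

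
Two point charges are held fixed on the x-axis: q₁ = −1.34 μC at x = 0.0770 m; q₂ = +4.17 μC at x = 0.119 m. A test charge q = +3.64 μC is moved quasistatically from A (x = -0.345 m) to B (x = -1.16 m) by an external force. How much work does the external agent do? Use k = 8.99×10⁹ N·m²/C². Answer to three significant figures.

For quasistatic motion the external work equals the change in potential energy: W_ext = qΔV = q(V_B − V_A).
At A: distances to the source charges are 0.422 m, 0.464 m; V_A = Σ kqᵢ/rᵢ = 5.22×10⁴ V.
At B: distances to the source charges are 1.24 m, 1.28 m; V_B = Σ kqᵢ/rᵢ = 1.96×10⁴ V.
ΔV = V_B − V_A = -3.27×10⁴ V.
W_ext = qΔV = (3.64×10⁻⁶ C)(-3.27×10⁴ V) = -0.119 J.

-0.119 J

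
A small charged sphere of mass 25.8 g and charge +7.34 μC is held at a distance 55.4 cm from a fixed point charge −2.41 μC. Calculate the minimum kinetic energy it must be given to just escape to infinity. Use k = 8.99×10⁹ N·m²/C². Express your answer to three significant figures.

To just escape, total mechanical energy must reach zero at infinity: ½mv²_min + U = 0, so ½mv²_min = −U = |kQq|/r.
|U| = |kQq|/r = (8.99×10⁹ N·m²/C²)(2.41×10⁻⁶)(7.34×10⁻⁶)/(0.554) = 0.287 J.

0.287 J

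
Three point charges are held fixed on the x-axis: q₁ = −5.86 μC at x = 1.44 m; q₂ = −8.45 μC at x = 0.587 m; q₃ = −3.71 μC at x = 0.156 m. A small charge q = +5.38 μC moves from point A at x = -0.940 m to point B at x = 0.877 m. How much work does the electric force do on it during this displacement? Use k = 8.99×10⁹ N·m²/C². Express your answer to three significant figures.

The work done by the electric force is W_field = −ΔU = −q(V_B − V_A) = q(V_A − V_B).
At A: distances to the source charges are 2.38 m, 1.53 m, 1.10 m; V_A = Σ kqᵢ/rᵢ = -1.02×10⁵ V.
At B: distances to the source charges are 0.563 m, 0.290 m, 0.721 m; V_B = Σ kqᵢ/rᵢ = -4.02×10⁵ V.
ΔV = V_B − V_A = -2.99×10⁵ V.
W_field = −qΔV = −(5.38×10⁻⁶ C)(-2.99×10⁵ V) = 1.61 J.

1.61 J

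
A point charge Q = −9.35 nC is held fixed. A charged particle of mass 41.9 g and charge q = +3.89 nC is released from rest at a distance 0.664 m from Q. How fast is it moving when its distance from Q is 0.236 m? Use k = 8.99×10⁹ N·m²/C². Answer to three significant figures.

Only the electrostatic force acts, so mechanical energy is conserved: ½mv² = U₁ − U₂ = kQq(1/r₁ − 1/r₂).
U₁ − U₂ = (8.99×10⁹ N·m²/C²)(-9.35×10⁻⁹ C)(3.89×10⁻⁹ C)(1/0.664 − 1/0.236) = 8.93×10⁻⁷ J.
v = √(2·8.93×10⁻⁷/0.0419) = 6.53×10⁻³ m/s.

6.53×10⁻³ m/s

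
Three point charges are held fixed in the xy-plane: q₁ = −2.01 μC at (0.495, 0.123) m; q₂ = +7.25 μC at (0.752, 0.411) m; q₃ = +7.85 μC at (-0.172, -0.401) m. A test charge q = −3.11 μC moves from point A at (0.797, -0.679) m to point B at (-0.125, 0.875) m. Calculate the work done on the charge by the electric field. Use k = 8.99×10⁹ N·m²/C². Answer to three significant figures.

The work done by the electric force is W_field = −ΔU = −q(V_B − V_A) = q(V_A − V_B).
At A: distances to the source charges are 0.857 m, 1.09 m, 1.01 m; V_A = Σ kqᵢ/rᵢ = 1.09×10⁵ V.
At B: distances to the source charges are 0.975 m, 0.992 m, 1.28 m; V_B = Σ kqᵢ/rᵢ = 1.02×10⁵ V.
ΔV = V_B − V_A = -6240 V.
W_field = −qΔV = −(-3.11×10⁻⁶ C)(-6240 V) = -0.0194 J.

-0.0194 J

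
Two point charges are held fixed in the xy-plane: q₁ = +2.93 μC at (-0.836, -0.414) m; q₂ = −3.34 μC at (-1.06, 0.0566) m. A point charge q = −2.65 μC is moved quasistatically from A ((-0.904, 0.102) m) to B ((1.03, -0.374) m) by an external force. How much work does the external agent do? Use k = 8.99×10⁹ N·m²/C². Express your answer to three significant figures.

For quasistatic motion the external work equals the change in potential energy: W_ext = qΔV = q(V_B − V_A).
At A: distances to the source charges are 0.520 m, 0.162 m; V_A = Σ kqᵢ/rᵢ = -1.34×10⁵ V.
At B: distances to the source charges are 1.87 m, 2.13 m; V_B = Σ kqᵢ/rᵢ = 41.6 V.
ΔV = V_B − V_A = 1.34×10⁵ V.
W_ext = qΔV = (-2.65×10⁻⁶ C)(1.34×10⁵ V) = -0.356 J.

-0.356 J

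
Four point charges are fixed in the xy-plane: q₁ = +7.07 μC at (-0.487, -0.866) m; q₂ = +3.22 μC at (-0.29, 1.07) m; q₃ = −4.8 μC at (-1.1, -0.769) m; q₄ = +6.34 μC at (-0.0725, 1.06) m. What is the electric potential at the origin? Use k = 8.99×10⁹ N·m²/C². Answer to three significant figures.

Electric potential is a scalar, so the contributions from each charge add algebraically: V = Σ kqᵢ/rᵢ.
Distances from the field point to each charge: r₁ = 0.994 m, r₂ = 1.11 m, r₃ = 1.34 m, r₄ = 1.06 m.
V = k[(7.07×10⁻⁶)/(0.994) + (3.22×10⁻⁶)/(1.11) + (-4.80×10⁻⁶)/(1.34) + (6.34×10⁻⁶)/(1.06)] = 1.12×10⁵ V.

1.12×10⁵ V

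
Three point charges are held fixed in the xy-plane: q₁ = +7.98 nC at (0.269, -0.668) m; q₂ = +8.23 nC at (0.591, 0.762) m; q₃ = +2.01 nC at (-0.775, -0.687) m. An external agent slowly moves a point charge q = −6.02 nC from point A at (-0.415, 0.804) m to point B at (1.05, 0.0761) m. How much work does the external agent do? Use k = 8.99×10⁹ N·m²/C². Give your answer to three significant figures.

For quasistatic motion the external work equals the change in potential energy: W_ext = qΔV = q(V_B − V_A).
At A: distances to the source charges are 1.62 m, 1.01 m, 1.53 m; V_A = Σ kqᵢ/rᵢ = 129 V.
At B: distances to the source charges are 1.08 m, 0.825 m, 1.98 m; V_B = Σ kqᵢ/rᵢ = 165 V.
ΔV = V_B − V_A = 35.8 V.
W_ext = qΔV = (-6.02×10⁻⁹ C)(35.8 V) = -2.16×10⁻⁷ J.

-2.16×10⁻⁷ J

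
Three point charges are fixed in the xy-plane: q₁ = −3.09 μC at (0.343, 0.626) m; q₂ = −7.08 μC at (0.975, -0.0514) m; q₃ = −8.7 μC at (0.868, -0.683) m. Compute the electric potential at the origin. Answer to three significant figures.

-1.75×10⁵ V

Electric potential is a scalar, so the contributions from each charge add algebraically: V = Σ kqᵢ/rᵢ.
Distances from the field point to each charge: r₁ = 0.714 m, r₂ = 0.976 m, r₃ = 1.10 m.
V = k[(-3.09×10⁻⁶)/(0.714) + (-7.08×10⁻⁶)/(0.976) + (-8.70×10⁻⁶)/(1.10)] = -1.75×10⁵ V.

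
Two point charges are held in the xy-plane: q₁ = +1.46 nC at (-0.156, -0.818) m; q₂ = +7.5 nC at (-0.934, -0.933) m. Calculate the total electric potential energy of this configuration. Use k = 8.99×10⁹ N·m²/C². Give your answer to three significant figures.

1.25×10⁻⁷ J

The assembly work is the sum of pairwise potential energies, U = Σ_{i<j} kqᵢqⱼ/rᵢⱼ.
Pair separations: r₁₂ = 0.786 m.
U = (1.25×10⁻⁷) = 1.25×10⁻⁷ J.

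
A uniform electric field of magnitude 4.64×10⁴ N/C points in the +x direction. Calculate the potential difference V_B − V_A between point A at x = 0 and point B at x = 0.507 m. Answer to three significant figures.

In a uniform field, potential decreases in the direction of E: V_B − V_A = −E·Δx.
V_B − V_A = −(4.64×10⁴ V/m)(0.507 m) = -2.35×10⁴ V.

-2.35×10⁴ V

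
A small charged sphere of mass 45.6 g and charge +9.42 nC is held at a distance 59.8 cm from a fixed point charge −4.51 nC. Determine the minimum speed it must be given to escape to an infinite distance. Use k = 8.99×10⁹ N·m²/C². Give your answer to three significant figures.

To just escape, total mechanical energy must reach zero at infinity: ½mv²_min + U = 0, so ½mv²_min = −U = |kQq|/r.
|U| = |kQq|/r = (8.99×10⁹ N·m²/C²)(4.51×10⁻⁹)(9.42×10⁻⁹)/(0.598) = 6.39×10⁻⁷ J.
v_min = √(2|U|/m) = √(2·6.39×10⁻⁷/0.0456) = 5.29×10⁻³ m/s.

5.29×10⁻³ m/s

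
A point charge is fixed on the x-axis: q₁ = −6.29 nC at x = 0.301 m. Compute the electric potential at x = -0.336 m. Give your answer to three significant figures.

-88.8 V

Electric potential is a scalar, so the contributions from each charge add algebraically: V = Σ kqᵢ/rᵢ.
V = k[(-6.29×10⁻⁹)/(0.637)] = -88.8 V.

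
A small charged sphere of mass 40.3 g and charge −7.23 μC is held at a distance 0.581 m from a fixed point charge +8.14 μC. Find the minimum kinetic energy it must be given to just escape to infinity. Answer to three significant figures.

To just escape, total mechanical energy must reach zero at infinity: ½mv²_min + U = 0, so ½mv²_min = −U = |kQq|/r.
|U| = |kQq|/r = (8.99×10⁹ N·m²/C²)(8.14×10⁻⁶)(7.23×10⁻⁶)/(0.581) = 0.911 J.

0.911 J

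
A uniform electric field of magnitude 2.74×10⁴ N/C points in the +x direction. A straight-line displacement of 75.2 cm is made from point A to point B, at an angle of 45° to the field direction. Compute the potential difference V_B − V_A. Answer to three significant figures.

-1.46×10⁴ V

Only the component of displacement along E changes the potential: ΔV = −E·d·cosθ.
ΔV = −(2.74×10⁴ V/m)(0.752 m)cos45° = -1.46×10⁴ V.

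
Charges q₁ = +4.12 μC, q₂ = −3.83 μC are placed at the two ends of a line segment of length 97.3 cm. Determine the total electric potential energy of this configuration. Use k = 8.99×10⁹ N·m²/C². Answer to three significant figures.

The assembly work is the sum of pairwise potential energies, U = Σ_{i<j} kqᵢqⱼ/rᵢⱼ.
The separation is r = 0.973 m.
U = (-0.146) = -0.146 J.

-0.146 J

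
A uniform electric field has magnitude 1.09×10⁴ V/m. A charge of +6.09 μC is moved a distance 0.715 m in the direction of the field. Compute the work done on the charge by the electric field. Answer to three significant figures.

0.0475 J

The potential change for a displacement 0.715 m in the direction of the field is ΔV = −Ed = -7790 V.
W_field = −qΔV = 0.0475 J.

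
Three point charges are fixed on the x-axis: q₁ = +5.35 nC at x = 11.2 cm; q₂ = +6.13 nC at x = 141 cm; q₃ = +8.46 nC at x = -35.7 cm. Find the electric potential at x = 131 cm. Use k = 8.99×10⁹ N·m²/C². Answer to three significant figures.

637 V

The total potential is the scalar sum of each charge's contribution, V = Σ kqᵢ/rᵢ.
Distances from the field point to each charge: r₁ = 1.20 m, r₂ = 0.100 m, r₃ = 1.67 m.
V = k[(5.35×10⁻⁹)/(1.20) + (6.13×10⁻⁹)/(0.100) + (8.46×10⁻⁹)/(1.67)] = 637 V.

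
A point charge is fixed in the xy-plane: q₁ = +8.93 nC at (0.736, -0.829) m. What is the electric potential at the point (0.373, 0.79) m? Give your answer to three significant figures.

The total potential is the scalar sum of each charge's contribution, V = Σ kqᵢ/rᵢ.
Distances from the field point to each charge: r₁ = 1.66 m.
V = k[(8.93×10⁻⁹)/(1.66)] = 48.4 V.

48.4 V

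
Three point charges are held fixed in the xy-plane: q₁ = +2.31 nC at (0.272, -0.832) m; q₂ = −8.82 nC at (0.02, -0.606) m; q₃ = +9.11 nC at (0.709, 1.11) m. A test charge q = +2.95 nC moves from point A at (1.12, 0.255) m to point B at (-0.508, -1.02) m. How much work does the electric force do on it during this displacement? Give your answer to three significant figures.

The work done by the electric force is W_field = −ΔU = −q(V_B − V_A) = q(V_A − V_B).
At A: distances to the source charges are 1.38 m, 1.40 m, 0.949 m; V_A = Σ kqᵢ/rᵢ = 44.6 V.
At B: distances to the source charges are 0.802 m, 0.671 m, 2.45 m; V_B = Σ kqᵢ/rᵢ = -58.9 V.
ΔV = V_B − V_A = -104 V.
W_field = −qΔV = −(2.95×10⁻⁹ C)(-104 V) = 3.05×10⁻⁷ J.

3.05×10⁻⁷ J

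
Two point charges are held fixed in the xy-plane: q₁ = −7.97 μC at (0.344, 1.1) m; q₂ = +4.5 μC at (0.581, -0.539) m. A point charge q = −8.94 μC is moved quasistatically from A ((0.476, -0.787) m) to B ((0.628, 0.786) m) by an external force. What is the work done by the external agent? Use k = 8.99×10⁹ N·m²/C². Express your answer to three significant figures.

For quasistatic motion the external work equals the change in potential energy: W_ext = qΔV = q(V_B − V_A).
At A: distances to the source charges are 1.89 m, 0.269 m; V_A = Σ kqᵢ/rᵢ = 1.12×10⁵ V.
At B: distances to the source charges are 0.423 m, 1.33 m; V_B = Σ kqᵢ/rᵢ = -1.39×10⁵ V.
ΔV = V_B − V_A = -2.51×10⁵ V.
W_ext = qΔV = (-8.94×10⁻⁶ C)(-2.51×10⁵ V) = 2.24 J.

2.24 J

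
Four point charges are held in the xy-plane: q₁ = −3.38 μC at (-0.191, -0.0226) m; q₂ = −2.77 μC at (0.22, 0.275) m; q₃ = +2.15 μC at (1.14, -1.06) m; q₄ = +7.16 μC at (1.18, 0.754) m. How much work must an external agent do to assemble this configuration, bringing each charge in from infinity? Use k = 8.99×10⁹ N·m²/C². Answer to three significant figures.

The assembly work is the sum of pairwise potential energies, U = Σ_{i<j} kqᵢqⱼ/rᵢⱼ.
Pair separations: r₁₂ = 0.507 m, r₁₃ = 1.69 m, r₁₄ = 1.58 m, r₂₃ = 1.62 m, r₂₄ = 1.07 m, r₃₄ = 1.81 m.
Summing all 6 pair terms gives U = -0.134 J.

-0.134 J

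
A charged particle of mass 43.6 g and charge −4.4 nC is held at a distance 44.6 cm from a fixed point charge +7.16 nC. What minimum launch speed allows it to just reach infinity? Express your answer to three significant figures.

To just escape, total mechanical energy must reach zero at infinity: ½mv²_min + U = 0, so ½mv²_min = −U = |kQq|/r.
|U| = |kQq|/r = (8.99×10⁹ N·m²/C²)(7.16×10⁻⁹)(4.40×10⁻⁹)/(0.446) = 6.35×10⁻⁷ J.
v_min = √(2|U|/m) = √(2·6.35×10⁻⁷/0.0436) = 5.40×10⁻³ m/s.

5.40×10⁻³ m/s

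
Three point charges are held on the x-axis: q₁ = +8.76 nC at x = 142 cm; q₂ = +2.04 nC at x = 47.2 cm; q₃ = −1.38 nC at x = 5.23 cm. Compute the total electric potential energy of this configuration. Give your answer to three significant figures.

2.97×10⁻⁸ J

The assembly work is the sum of pairwise potential energies, U = Σ_{i<j} kqᵢqⱼ/rᵢⱼ.
Pair separations: r₁₂ = 0.948 m, r₁₃ = 1.37 m, r₂₃ = 0.420 m.
U = (1.69×10⁻⁷) + (-7.95×10⁻⁸) + (-6.03×10⁻⁸) = 2.97×10⁻⁸ J.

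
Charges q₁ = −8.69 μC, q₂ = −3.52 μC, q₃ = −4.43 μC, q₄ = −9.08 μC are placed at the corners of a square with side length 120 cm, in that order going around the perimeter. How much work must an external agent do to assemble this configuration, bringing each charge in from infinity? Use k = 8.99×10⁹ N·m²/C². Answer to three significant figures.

1.61 J

The assembly work is the sum of pairwise potential energies, U = Σ_{i<j} kqᵢqⱼ/rᵢⱼ.
The four side pairs have separation 1.20 m and the two diagonal pairs 1.70 m.
Summing all 6 pair terms gives U = 1.61 J.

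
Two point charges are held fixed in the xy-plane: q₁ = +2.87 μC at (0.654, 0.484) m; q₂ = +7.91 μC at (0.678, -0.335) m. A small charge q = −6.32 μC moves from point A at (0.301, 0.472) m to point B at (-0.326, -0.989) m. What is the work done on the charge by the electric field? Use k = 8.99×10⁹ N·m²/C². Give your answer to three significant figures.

-0.499 J

The work done by the electric force is W_field = −ΔU = −q(V_B − V_A) = q(V_A − V_B).
At A: distances to the source charges are 0.353 m, 0.891 m; V_A = Σ kqᵢ/rᵢ = 1.53×10⁵ V.
At B: distances to the source charges are 1.77 m, 1.20 m; V_B = Σ kqᵢ/rᵢ = 7.39×10⁴ V.
ΔV = V_B − V_A = -7.90×10⁴ V.
W_field = −qΔV = −(-6.32×10⁻⁶ C)(-7.90×10⁴ V) = -0.499 J.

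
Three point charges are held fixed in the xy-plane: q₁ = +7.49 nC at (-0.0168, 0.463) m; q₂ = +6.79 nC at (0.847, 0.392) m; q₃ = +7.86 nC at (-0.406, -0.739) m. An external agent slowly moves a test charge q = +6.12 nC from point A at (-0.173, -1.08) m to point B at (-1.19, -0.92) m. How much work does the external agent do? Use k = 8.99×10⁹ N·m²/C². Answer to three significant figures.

-6.03×10⁻⁷ J

For quasistatic motion the external work equals the change in potential energy: W_ext = qΔV = q(V_B − V_A).
At A: distances to the source charges are 1.55 m, 1.79 m, 0.413 m; V_A = Σ kqᵢ/rᵢ = 249 V.
At B: distances to the source charges are 1.81 m, 2.42 m, 0.805 m; V_B = Σ kqᵢ/rᵢ = 150 V.
ΔV = V_B − V_A = -98.5 V.
W_ext = qΔV = (6.12×10⁻⁹ C)(-98.5 V) = -6.03×10⁻⁷ J.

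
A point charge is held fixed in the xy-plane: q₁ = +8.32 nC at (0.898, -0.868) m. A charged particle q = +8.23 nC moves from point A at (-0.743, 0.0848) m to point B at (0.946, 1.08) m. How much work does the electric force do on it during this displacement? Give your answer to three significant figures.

8.50×10⁻⁹ J

The work done by the electric force is W_field = −ΔU = −q(V_B − V_A) = q(V_A − V_B).
At A: distance to the source charge is 1.90 m; V_A = kq₁/r = 39.4 V.
At B: distance to the source charge is 1.95 m; V_B = kq₁/r = 38.4 V.
ΔV = V_B − V_A = -1.03 V.
W_field = −qΔV = −(8.23×10⁻⁹ C)(-1.03 V) = 8.50×10⁻⁹ J.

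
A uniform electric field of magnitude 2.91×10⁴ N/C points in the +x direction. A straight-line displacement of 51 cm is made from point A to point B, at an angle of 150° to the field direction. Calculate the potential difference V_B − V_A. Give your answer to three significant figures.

Only the component of displacement along E changes the potential: ΔV = −E·d·cosθ.
ΔV = −(2.91×10⁴ V/m)(0.510 m)cos150° = 1.29×10⁴ V.

1.29×10⁴ V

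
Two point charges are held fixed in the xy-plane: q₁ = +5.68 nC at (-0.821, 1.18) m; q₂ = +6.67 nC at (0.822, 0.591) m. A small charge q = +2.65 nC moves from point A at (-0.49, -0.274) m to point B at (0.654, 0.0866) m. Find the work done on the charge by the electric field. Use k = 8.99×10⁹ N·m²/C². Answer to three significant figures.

The work done by the electric force is W_field = −ΔU = −q(V_B − V_A) = q(V_A − V_B).
At A: distances to the source charges are 1.49 m, 1.57 m; V_A = Σ kqᵢ/rᵢ = 72.4 V.
At B: distances to the source charges are 1.84 m, 0.532 m; V_B = Σ kqᵢ/rᵢ = 141 V.
ΔV = V_B − V_A = 68.2 V.
W_field = −qΔV = −(2.65×10⁻⁹ C)(68.2 V) = -1.81×10⁻⁷ J.

-1.81×10⁻⁷ J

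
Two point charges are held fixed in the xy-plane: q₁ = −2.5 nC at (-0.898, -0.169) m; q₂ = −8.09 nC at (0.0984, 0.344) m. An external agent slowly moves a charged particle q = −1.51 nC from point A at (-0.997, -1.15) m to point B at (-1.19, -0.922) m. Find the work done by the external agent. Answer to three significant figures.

For quasistatic motion the external work equals the change in potential energy: W_ext = qΔV = q(V_B − V_A).
At A: distances to the source charges are 0.986 m, 1.85 m; V_A = Σ kqᵢ/rᵢ = -62.1 V.
At B: distances to the source charges are 0.808 m, 1.81 m; V_B = Σ kqᵢ/rᵢ = -68.1 V.
ΔV = V_B − V_A = -6.04 V.
W_ext = qΔV = (-1.51×10⁻⁹ C)(-6.04 V) = 9.12×10⁻⁹ J.

9.12×10⁻⁹ J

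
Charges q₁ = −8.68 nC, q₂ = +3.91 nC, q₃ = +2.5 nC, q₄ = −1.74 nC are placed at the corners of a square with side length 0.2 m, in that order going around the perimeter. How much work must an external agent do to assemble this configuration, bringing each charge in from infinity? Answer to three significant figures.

-1.51×10⁻⁶ J

The assembly work is the sum of pairwise potential energies, U = Σ_{i<j} kqᵢqⱼ/rᵢⱼ.
The four side pairs have separation 0.200 m and the two diagonal pairs 0.283 m.
Summing all 6 pair terms gives U = -1.51×10⁻⁶ J.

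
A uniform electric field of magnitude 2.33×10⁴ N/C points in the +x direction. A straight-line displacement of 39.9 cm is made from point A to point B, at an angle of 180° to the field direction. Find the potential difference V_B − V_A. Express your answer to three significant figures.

9300 V

Only the component of displacement along E changes the potential: ΔV = −E·d·cosθ.
ΔV = −(2.33×10⁴ V/m)(0.399 m)cos180° = 9300 V.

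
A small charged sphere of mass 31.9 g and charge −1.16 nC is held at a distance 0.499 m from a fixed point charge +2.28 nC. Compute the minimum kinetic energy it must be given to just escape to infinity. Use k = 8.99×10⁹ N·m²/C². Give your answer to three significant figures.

4.76×10⁻⁸ J

To just escape, total mechanical energy must reach zero at infinity: ½mv²_min + U = 0, so ½mv²_min = −U = |kQq|/r.
|U| = |kQq|/r = (8.99×10⁹ N·m²/C²)(2.28×10⁻⁹)(1.16×10⁻⁹)/(0.499) = 4.76×10⁻⁸ J.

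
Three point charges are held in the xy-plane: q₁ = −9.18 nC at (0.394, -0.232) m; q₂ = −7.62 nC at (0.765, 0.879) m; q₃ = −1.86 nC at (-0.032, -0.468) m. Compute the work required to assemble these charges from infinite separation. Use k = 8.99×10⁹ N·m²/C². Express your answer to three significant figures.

The assembly work is the sum of pairwise potential energies, U = Σ_{i<j} kqᵢqⱼ/rᵢⱼ.
Pair separations: r₁₂ = 1.17 m, r₁₃ = 0.487 m, r₂₃ = 1.57 m.
U = (5.37×10⁻⁷) + (3.15×10⁻⁷) + (8.14×10⁻⁸) = 9.33×10⁻⁷ J.

9.33×10⁻⁷ J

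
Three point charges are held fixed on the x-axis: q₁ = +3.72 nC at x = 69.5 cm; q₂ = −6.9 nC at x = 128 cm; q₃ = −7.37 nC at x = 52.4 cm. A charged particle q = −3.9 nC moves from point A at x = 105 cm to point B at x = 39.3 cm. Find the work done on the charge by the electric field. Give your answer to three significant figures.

-6.38×10⁻⁷ J

The work done by the electric force is W_field = −ΔU = −q(V_B − V_A) = q(V_A − V_B).
At A: distances to the source charges are 0.355 m, 0.230 m, 0.526 m; V_A = Σ kqᵢ/rᵢ = -301 V.
At B: distances to the source charges are 0.302 m, 0.887 m, 0.131 m; V_B = Σ kqᵢ/rᵢ = -465 V.
ΔV = V_B − V_A = -164 V.
W_field = −qΔV = −(-3.90×10⁻⁹ C)(-164 V) = -6.38×10⁻⁷ J.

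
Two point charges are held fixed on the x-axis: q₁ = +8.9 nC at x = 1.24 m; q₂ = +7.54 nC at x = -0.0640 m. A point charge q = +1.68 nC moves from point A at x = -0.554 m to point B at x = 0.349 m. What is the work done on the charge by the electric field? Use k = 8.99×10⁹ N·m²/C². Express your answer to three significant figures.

-1.19×10⁻⁷ J

The work done by the electric force is W_field = −ΔU = −q(V_B − V_A) = q(V_A − V_B).
At A: distances to the source charges are 1.79 m, 0.490 m; V_A = Σ kqᵢ/rᵢ = 183 V.
At B: distances to the source charges are 0.891 m, 0.413 m; V_B = Σ kqᵢ/rᵢ = 254 V.
ΔV = V_B − V_A = 71.0 V.
W_field = −qΔV = −(1.68×10⁻⁹ C)(71.0 V) = -1.19×10⁻⁷ J.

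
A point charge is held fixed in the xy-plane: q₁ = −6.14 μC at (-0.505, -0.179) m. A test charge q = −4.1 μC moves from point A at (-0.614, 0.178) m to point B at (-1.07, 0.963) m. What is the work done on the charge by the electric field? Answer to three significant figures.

The work done by the electric force is W_field = −ΔU = −q(V_B − V_A) = q(V_A − V_B).
At A: distance to the source charge is 0.373 m; V_A = kq₁/r = -1.48×10⁵ V.
At B: distance to the source charge is 1.27 m; V_B = kq₁/r = -4.33×10⁴ V.
ΔV = V_B − V_A = 1.05×10⁵ V.
W_field = −qΔV = −(-4.10×10⁻⁶ C)(1.05×10⁵ V) = 0.429 J.

0.429 J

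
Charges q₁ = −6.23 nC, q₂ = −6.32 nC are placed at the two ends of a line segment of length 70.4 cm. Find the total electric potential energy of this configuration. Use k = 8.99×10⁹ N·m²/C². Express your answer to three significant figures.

The work to assemble the configuration equals its total potential energy, U = Σ kqᵢqⱼ/rᵢⱼ over all pairs.
The separation is r = 0.704 m.
U = (5.03×10⁻⁷) = 5.03×10⁻⁷ J.

5.03×10⁻⁷ J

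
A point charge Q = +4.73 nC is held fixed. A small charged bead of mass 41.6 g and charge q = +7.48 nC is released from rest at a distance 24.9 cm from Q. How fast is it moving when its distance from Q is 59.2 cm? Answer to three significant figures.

Only the electrostatic force acts, so mechanical energy is conserved: ½mv² = U₁ − U₂ = kQq(1/r₁ − 1/r₂).
U₁ − U₂ = (8.99×10⁹ N·m²/C²)(4.73×10⁻⁹ C)(7.48×10⁻⁹ C)(1/0.249 − 1/0.592) = 7.40×10⁻⁷ J.
v = √(2·7.40×10⁻⁷/0.0416) = 5.97×10⁻³ m/s.

5.97×10⁻³ m/s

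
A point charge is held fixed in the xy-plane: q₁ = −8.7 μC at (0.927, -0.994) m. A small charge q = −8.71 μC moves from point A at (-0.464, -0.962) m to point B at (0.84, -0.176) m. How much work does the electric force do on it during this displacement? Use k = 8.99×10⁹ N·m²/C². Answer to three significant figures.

The work done by the electric force is W_field = −ΔU = −q(V_B − V_A) = q(V_A − V_B).
At A: distance to the source charge is 1.39 m; V_A = kq₁/r = -5.62×10⁴ V.
At B: distance to the source charge is 0.823 m; V_B = kq₁/r = -9.51×10⁴ V.
ΔV = V_B − V_A = -3.89×10⁴ V.
W_field = −qΔV = −(-8.71×10⁻⁶ C)(-3.89×10⁴ V) = -0.339 J.

-0.339 J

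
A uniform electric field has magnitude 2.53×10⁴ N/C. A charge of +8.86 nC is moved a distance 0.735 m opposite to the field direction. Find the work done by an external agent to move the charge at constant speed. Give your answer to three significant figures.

The potential change for a displacement 0.735 m opposite to the field direction is ΔV = +Ed = 1.86×10⁴ V.
W_ext = qΔV = 1.65×10⁻⁴ J.

1.65×10⁻⁴ J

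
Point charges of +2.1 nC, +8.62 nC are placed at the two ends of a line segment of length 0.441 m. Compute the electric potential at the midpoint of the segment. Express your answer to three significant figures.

Electric potential is a scalar, so the contributions from each charge add algebraically: V = Σ kqᵢ/rᵢ.
Each charge is 0.221 m from the midpoint.
V = k[(2.10×10⁻⁹)/(0.221) + (8.62×10⁻⁹)/(0.221)] = 437 V.

437 V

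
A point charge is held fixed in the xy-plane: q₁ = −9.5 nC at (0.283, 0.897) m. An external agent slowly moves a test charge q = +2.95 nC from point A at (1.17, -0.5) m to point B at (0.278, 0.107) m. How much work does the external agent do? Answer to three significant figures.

-1.67×10⁻⁷ J

For quasistatic motion the external work equals the change in potential energy: W_ext = qΔV = q(V_B − V_A).
At A: distance to the source charge is 1.65 m; V_A = kq₁/r = -51.6 V.
At B: distance to the source charge is 0.790 m; V_B = kq₁/r = -108 V.
ΔV = V_B − V_A = -56.5 V.
W_ext = qΔV = (2.95×10⁻⁹ C)(-56.5 V) = -1.67×10⁻⁷ J.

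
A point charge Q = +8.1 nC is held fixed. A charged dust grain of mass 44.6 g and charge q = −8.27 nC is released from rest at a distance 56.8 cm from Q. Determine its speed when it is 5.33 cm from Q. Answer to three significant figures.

0.0214 m/s

Only the electrostatic force acts, so mechanical energy is conserved: ½mv² = U₁ − U₂ = kQq(1/r₁ − 1/r₂).
U₁ − U₂ = (8.99×10⁹ N·m²/C²)(8.10×10⁻⁹ C)(-8.27×10⁻⁹ C)(1/0.568 − 1/0.0533) = 1.02×10⁻⁵ J.
v = √(2·1.02×10⁻⁵/0.0446) = 0.0214 m/s.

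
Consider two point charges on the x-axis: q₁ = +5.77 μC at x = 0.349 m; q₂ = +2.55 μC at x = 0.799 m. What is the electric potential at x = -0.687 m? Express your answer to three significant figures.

6.55×10⁴ V

The total potential is the scalar sum of each charge's contribution, V = Σ kqᵢ/rᵢ.
Distances from the field point to each charge: r₁ = 1.04 m, r₂ = 1.49 m.
V = k[(5.77×10⁻⁶)/(1.04) + (2.55×10⁻⁶)/(1.49)] = 6.55×10⁴ V.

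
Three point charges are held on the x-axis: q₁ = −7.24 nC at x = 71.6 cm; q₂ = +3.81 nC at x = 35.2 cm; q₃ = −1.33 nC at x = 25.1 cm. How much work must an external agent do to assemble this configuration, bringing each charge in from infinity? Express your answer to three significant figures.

-9.46×10⁻⁷ J

The assembly work is the sum of pairwise potential energies, U = Σ_{i<j} kqᵢqⱼ/rᵢⱼ.
Pair separations: r₁₂ = 0.364 m, r₁₃ = 0.465 m, r₂₃ = 0.101 m.
U = (-6.81×10⁻⁷) + (1.86×10⁻⁷) + (-4.51×10⁻⁷) = -9.46×10⁻⁷ J.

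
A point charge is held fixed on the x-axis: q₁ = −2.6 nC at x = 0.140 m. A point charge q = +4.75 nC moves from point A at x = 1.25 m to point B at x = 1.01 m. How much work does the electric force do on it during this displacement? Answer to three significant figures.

2.76×10⁻⁸ J

The work done by the electric force is W_field = −ΔU = −q(V_B − V_A) = q(V_A − V_B).
At A: distance to the source charge is 1.11 m; V_A = kq₁/r = -21.1 V.
At B: distance to the source charge is 0.870 m; V_B = kq₁/r = -26.9 V.
ΔV = V_B − V_A = -5.81 V.
W_field = −qΔV = −(4.75×10⁻⁹ C)(-5.81 V) = 2.76×10⁻⁸ J.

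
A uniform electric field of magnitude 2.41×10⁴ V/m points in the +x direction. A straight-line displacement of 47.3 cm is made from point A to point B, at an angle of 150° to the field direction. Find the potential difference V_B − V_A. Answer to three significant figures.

9870 V

Only the component of displacement along E changes the potential: ΔV = −E·d·cosθ.
ΔV = −(2.41×10⁴ V/m)(0.473 m)cos150° = 9870 V.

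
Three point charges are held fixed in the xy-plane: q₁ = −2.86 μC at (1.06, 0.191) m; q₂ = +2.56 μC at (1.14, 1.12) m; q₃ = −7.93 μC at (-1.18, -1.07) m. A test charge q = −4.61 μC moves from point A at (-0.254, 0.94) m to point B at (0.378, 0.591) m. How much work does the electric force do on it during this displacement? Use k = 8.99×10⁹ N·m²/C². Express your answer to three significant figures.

-0.0285 J

The work done by the electric force is W_field = −ΔU = −q(V_B − V_A) = q(V_A − V_B).
At A: distances to the source charges are 1.51 m, 1.41 m, 2.21 m; V_A = Σ kqᵢ/rᵢ = -3.28×10⁴ V.
At B: distances to the source charges are 0.791 m, 0.928 m, 2.28 m; V_B = Σ kqᵢ/rᵢ = -3.90×10⁴ V.
ΔV = V_B − V_A = -6170 V.
W_field = −qΔV = −(-4.61×10⁻⁶ C)(-6170 V) = -0.0285 J.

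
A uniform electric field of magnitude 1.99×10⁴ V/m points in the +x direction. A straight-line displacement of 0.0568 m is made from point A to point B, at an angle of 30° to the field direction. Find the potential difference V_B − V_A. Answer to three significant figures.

Only the component of displacement along E changes the potential: ΔV = −E·d·cosθ.
ΔV = −(1.99×10⁴ V/m)(0.0568 m)cos30° = -979 V.

-979 V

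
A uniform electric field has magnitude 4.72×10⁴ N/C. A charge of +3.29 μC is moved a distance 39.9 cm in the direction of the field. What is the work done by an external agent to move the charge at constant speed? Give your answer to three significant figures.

The potential change for a displacement 39.9 cm in the direction of the field is ΔV = −Ed = -1.88×10⁴ V.
W_ext = qΔV = -0.0620 J.

-0.0620 J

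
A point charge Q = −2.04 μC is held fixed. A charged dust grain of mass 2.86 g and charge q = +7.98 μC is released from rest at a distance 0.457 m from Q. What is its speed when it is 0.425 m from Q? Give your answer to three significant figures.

4.11 m/s

Only the electrostatic force acts, so mechanical energy is conserved: ½mv² = U₁ − U₂ = kQq(1/r₁ − 1/r₂).
U₁ − U₂ = (8.99×10⁹ N·m²/C²)(-2.04×10⁻⁶ C)(7.98×10⁻⁶ C)(1/0.457 − 1/0.425) = 0.0241 J.
v = √(2·0.0241/2.86×10⁻³) = 4.11 m/s.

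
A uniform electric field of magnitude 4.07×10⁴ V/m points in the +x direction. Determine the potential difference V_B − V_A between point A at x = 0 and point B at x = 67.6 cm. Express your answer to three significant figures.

-2.75×10⁴ V

In a uniform field, potential decreases in the direction of E: V_B − V_A = −E·Δx.
V_B − V_A = −(4.07×10⁴ V/m)(0.676 m) = -2.75×10⁴ V.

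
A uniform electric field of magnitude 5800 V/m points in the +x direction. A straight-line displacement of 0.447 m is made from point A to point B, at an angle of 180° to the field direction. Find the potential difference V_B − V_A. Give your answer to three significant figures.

Only the component of displacement along E changes the potential: ΔV = −E·d·cosθ.
ΔV = −(5800 V/m)(0.447 m)cos180° = 2590 V.

2590 V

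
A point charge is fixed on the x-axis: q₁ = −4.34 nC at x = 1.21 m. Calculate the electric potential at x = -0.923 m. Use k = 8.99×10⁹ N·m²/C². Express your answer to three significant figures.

Electric potential is a scalar, so the contributions from each charge add algebraically: V = Σ kqᵢ/rᵢ.
V = k[(-4.34×10⁻⁹)/(2.13)] = -18.3 V.

-18.3 V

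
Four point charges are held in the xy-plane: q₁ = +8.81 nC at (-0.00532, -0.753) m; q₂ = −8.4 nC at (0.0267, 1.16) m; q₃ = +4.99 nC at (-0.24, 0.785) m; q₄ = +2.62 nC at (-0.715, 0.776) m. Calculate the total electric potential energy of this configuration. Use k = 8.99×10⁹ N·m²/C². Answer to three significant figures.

The work to assemble the configuration equals its total potential energy, U = Σ kqᵢqⱼ/rᵢⱼ over all pairs.
Pair separations: r₁₂ = 1.91 m, r₁₃ = 1.56 m, r₁₄ = 1.69 m, r₂₃ = 0.460 m, r₂₄ = 0.835 m, r₃₄ = 0.475 m.
Summing all 6 pair terms gives U = -7.79×10⁻⁷ J.

-7.79×10⁻⁷ J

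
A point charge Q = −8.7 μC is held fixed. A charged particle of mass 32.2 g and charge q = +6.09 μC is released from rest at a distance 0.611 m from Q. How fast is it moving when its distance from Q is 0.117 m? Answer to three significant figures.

Only the electrostatic force acts, so mechanical energy is conserved: ½mv² = U₁ − U₂ = kQq(1/r₁ − 1/r₂).
U₁ − U₂ = (8.99×10⁹ N·m²/C²)(-8.70×10⁻⁶ C)(6.09×10⁻⁶ C)(1/0.611 − 1/0.117) = 3.29 J.
v = √(2·3.29/0.0322) = 14.3 m/s.

14.3 m/s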